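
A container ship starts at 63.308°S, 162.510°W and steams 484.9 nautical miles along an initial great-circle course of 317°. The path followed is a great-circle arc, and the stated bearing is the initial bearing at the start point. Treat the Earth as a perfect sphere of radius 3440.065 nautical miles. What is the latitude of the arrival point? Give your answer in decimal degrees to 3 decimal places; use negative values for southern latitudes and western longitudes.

latitude -56.974°

Angular distance δ = d/R = 484.9 / 3440.065 = 0.140957 rad.
With φ₁ = -63.308° = -1.104933 rad and θ = 317° = 5.532694 rad:
Destination latitude: φ₂ = arcsin( sin φ₁ cos δ + cos φ₁ sin δ cos θ ) = arcsin(-0.838419) = -56.974°.
Then Δλ = atan2(-0.043039, 0.241010) = -0.176716 rad, from sin θ sin δ cos φ₁ over cos δ − sin φ₁ sin φ₂.
Hence λ₂ = -162.510° + -10.125° = -172.635°.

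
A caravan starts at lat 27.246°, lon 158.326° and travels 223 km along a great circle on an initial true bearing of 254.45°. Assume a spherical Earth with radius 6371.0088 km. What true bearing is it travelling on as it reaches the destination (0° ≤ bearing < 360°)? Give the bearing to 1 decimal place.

final bearing 253.5°

Central angle δ = d/R = 0.035002 rad.
Converting: φ₁ = 0.475532 rad, θ = 4.440990 rad.
sin φ₂ = sin φ₁ cos δ + cos φ₁ sin δ cos θ = (0.457812)(0.999387) + (0.889049)(0.034995)(-0.268079) = 0.449191
φ₂ = asin(0.449191) = 0.465859 rad = 26.692°.
Δλ = atan2( sin θ sin δ cos φ₁ , cos δ − sin φ₁ sin φ₂ ) = atan2(-0.029974, 0.793743) = -0.037744 rad = -2.163°.
λ₂ = 158.326° + -2.163° = 156.163°.
The forward bearing on arrival equals the back-azimuth from the destination plus 180°.
Back-azimuth from P₂ (26.7°, 156.2°) to P₁ (27.2°, 158.3°), with Δλ' = λ₁ − λ₂ = 2.2°: atan2( sin Δλ' cos φ₁ , cos φ₂ sin φ₁ − sin φ₂ cos φ₁ cos Δλ' ) = 73.5°.
Final bearing = (73.5° + 180°) mod 360° = 253.5°.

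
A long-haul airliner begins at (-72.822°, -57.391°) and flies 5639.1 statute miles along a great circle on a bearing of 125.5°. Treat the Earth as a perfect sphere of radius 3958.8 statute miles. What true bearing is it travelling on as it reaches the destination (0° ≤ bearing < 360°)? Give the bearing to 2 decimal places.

Central angle δ = d/R = 1.424447 rad.
Converting: φ₁ = -1.270984 rad, θ = 2.190388 rad.
Destination latitude: φ₂ = arcsin( sin φ₁ cos δ + cos φ₁ sin δ cos θ ) = arcsin(-0.308995) = -17.999°.
Then Δλ = atan2(0.237872, -0.149383) = 2.131550 rad, from sin θ sin δ cos φ₁ over cos δ − sin φ₁ sin φ₂.
Hence λ₂ = -57.391° + 122.129° = 64.738°.
The forward bearing on arrival equals the back-azimuth from the destination plus 180°.
Back-azimuth from P₂ (-18.00°, 64.74°) to P₁ (-72.82°, -57.39°), with Δλ' = λ₁ − λ₂ = -122.13°: atan2( sin Δλ' cos φ₁ , cos φ₂ sin φ₁ − sin φ₂ cos φ₁ cos Δλ' ) = 194.64°.
Final bearing = (194.64° + 180°) mod 360° = 14.64°.

final bearing 14.64°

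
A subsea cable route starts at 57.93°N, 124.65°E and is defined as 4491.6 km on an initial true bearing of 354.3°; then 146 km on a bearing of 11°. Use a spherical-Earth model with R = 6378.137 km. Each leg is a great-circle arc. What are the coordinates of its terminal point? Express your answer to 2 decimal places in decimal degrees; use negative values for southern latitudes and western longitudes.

latitude 82.35°, longitude -29.00°

Apply the spherical direct solution leg by leg, carrying full precision between legs.
Leg 1: from (57.93°, 124.65°), δ = 4491.6/6378.137 = 0.704218 rad, θ = 354.3° → φ = 81.07°, λ = -30.88°.
Leg 2: from (81.07°, -30.88°), δ = 146/6378.137 = 0.022891 rad, θ = 11° → φ = 82.35°, λ = -29.00°.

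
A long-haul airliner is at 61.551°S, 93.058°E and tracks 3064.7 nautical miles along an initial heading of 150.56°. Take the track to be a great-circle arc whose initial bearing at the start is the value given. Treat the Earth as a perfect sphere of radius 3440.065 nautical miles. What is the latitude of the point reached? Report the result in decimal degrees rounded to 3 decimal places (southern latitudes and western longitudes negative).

Central angle δ = d/R = 0.890884 rad.
Converting: φ₁ = -1.074268 rad, θ = 2.627768 rad.
sin φ₂ = sin φ₁ cos δ + cos φ₁ sin δ cos θ = (-0.879241)(0.628725) + (0.476376)(0.777628)(-0.870871) = -0.875409
φ₂ = asin(-0.875409) = -1.066282 rad = -61.093°.
For the longitude increment, Δλ = atan2( sin θ sin δ cos φ₁, cos δ − sin φ₁ sin φ₂ ) = atan2(0.182077, -0.140972) = 127.748°.
λ₂ = 93.058° + 127.748° = 220.806°, normalized to (−180°, 180°] → -139.194°.

latitude -61.093°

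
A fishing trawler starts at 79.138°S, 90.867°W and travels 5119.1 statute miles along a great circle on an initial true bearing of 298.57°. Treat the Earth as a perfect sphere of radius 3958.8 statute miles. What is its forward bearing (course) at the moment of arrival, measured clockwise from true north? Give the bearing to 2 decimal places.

Central angle δ = d/R = 1.293094 rad.
With φ₁ = -79.138° = -1.381219 rad and θ = 298.57° = 5.211030 rad:
Destination latitude: φ₂ = arcsin( sin φ₁ cos δ + cos φ₁ sin δ cos θ ) = arcsin(-0.182568) = -10.519°.
Then Δλ = atan2(-0.159157, 0.094850) = -1.033360 rad, from sin θ sin δ cos φ₁ over cos δ − sin φ₁ sin φ₂.
Hence λ₂ = -90.867° + -59.207° = -150.074°.
The forward bearing on arrival equals the back-azimuth from the destination plus 180°.
Back-azimuth from P₂ (-10.52°, -150.07°) to P₁ (-79.14°, -90.87°), with Δλ' = λ₁ − λ₂ = 59.21°: atan2( sin Δλ' cos φ₁ , cos φ₂ sin φ₁ − sin φ₂ cos φ₁ cos Δλ' ) = 170.31°.
Final bearing = (170.31° + 180°) mod 360° = 350.31°.

final bearing 350.31°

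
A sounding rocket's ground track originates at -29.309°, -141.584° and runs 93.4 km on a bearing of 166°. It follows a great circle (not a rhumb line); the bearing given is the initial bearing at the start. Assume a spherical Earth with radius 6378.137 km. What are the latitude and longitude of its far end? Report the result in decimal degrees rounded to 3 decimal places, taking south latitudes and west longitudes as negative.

Angular distance δ = d/R = 93.4 / 6378.137 = 0.014644 rad.
Start latitude φ₁ = -0.511539 rad; initial bearing θ = 2.897247 rad.
Destination latitude: φ₂ = arcsin( sin φ₁ cos δ + cos φ₁ sin δ cos θ ) = arcsin(-0.501856) = -30.123°.
Then Δλ = atan2(0.003089, 0.754224) = 0.004096 rad, from sin θ sin δ cos φ₁ over cos δ − sin φ₁ sin φ₂.
Hence λ₂ = -141.584° + 0.235° = -141.349°.

latitude -30.123°, longitude -141.349°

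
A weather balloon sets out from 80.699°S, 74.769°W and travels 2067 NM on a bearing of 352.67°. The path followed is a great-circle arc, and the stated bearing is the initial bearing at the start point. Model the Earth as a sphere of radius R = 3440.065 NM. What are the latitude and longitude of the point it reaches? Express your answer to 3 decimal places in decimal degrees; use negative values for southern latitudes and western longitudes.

The arc subtends δ = 2067/3440.065 = 0.600861 rad at the centre.
Start latitude φ₁ = -1.408463 rad; initial bearing θ = 6.155253 rad.
Destination latitude: φ₂ = arcsin( sin φ₁ cos δ + cos φ₁ sin δ cos θ ) = arcsin(-0.723379) = -46.334°.
Then Δλ = atan2(-0.011658, 0.110981) = -0.104659 rad, from sin θ sin δ cos φ₁ over cos δ − sin φ₁ sin φ₂.
λ₂ = -74.769° + -5.997° = -80.766°.

latitude -46.334°, longitude -80.766°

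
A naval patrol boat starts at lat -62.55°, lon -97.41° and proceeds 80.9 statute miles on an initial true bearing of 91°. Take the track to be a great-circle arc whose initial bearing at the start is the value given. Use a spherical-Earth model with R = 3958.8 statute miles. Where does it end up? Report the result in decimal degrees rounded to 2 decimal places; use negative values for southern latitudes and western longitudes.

latitude -62.55°, longitude -94.87°

The arc subtends δ = 80.9/3958.8 = 0.020435 rad at the centre.
Converting: φ₁ = -1.091703 rad, θ = 1.588250 rad.
Applying the spherical law of cosines for sides, sin φ₂ = sin φ₁ cos δ + cos φ₁ sin δ cos θ = -0.887393, so φ₂ = -62.55°.
Δλ = atan2( sin θ sin δ cos φ₁ , cos δ − sin φ₁ sin φ₂ ) = atan2(0.009418, 0.212307) = 0.044332 rad = 2.54°.
λ₂ = -97.41° + 2.54° = -94.87°.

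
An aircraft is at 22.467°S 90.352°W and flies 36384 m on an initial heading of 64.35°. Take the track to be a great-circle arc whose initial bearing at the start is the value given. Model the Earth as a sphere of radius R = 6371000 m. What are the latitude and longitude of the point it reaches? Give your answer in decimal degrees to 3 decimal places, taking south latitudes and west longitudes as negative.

δ = 36384/6371000 = 0.005711 rad (0.3272°).
Converting: φ₁ = -0.392123 rad, θ = 1.123119 rad.
Destination latitude: φ₂ = arcsin( sin φ₁ cos δ + cos φ₁ sin δ cos θ ) = arcsin(-0.379861) = -22.325°.
Then Δλ = atan2(0.004757, 0.854819) = 0.005565 rad, from sin θ sin δ cos φ₁ over cos δ − sin φ₁ sin φ₂.
λ₂ = -90.352° + 0.319° = -90.033°.

latitude -22.325°, longitude -90.033°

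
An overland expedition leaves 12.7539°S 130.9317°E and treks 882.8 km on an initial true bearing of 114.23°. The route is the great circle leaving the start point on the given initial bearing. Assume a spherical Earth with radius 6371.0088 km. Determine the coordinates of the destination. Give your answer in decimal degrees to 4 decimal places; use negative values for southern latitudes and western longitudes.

Angular distance δ = d/R = 882.8 / 6371.0088 = 0.138565 rad.
Start latitude φ₁ = -0.222598 rad; initial bearing θ = 1.993690 rad.
Applying the spherical law of cosines for sides, sin φ₂ = sin φ₁ cos δ + cos φ₁ sin δ cos θ = -0.273935, so φ₂ = -15.8985°.
Δλ = atan2( sin θ sin δ cos φ₁ , cos δ − sin φ₁ sin φ₂ ) = atan2(0.122847, 0.929940) = 0.131341 rad = 7.5253°.
λ₂ = λ₁ + Δλ = 138.4570°.

latitude -15.8985°, longitude 138.4570°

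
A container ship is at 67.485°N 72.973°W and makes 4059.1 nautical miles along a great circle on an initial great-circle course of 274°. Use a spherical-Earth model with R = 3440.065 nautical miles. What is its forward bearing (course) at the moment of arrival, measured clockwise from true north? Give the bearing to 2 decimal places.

final bearing 204.35°

Central angle δ = d/R = 1.179949 rad.
With φ₁ = 67.485° = 1.177835 rad and θ = 274° = 4.782202 rad:
Applying the spherical law of cosines for sides, sin φ₂ = sin φ₁ cos δ + cos φ₁ sin δ cos θ = 0.376631, so φ₂ = 22.125°.
Δλ = atan2( sin θ sin δ cos φ₁ , cos δ − sin φ₁ sin φ₂ ) = atan2(-0.353185, 0.033048) = -1.477497 rad = -84.654°.
λ₂ = -72.973° + -84.654° = -157.627°.
The forward bearing on arrival equals the back-azimuth from the destination plus 180°.
Back-azimuth from P₂ (22.13°, -157.63°) to P₁ (67.48°, -72.97°), with Δλ' = λ₁ − λ₂ = 84.65°: atan2( sin Δλ' cos φ₁ , cos φ₂ sin φ₁ − sin φ₂ cos φ₁ cos Δλ' ) = 24.35°.
Final bearing = (24.35° + 180°) mod 360° = 204.35°.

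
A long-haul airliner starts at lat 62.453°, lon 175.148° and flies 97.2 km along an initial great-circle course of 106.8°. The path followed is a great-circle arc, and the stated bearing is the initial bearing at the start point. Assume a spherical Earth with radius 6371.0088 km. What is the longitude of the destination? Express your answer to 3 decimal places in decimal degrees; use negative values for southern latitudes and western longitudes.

Angular distance δ = d/R = 97.2 / 6371.0088 = 0.015257 rad.
Start latitude φ₁ = 1.090010 rad; initial bearing θ = 1.864012 rad.
Destination latitude: φ₂ = arcsin( sin φ₁ cos δ + cos φ₁ sin δ cos θ ) = arcsin(0.884489) = 62.189°.
For the longitude increment, Δλ = atan2( sin θ sin δ cos φ₁, cos δ − sin φ₁ sin φ₂ ) = atan2(0.006754, 0.215667) = 1.794°.
λ₂ = 175.148° + 1.794° = 176.942°.

longitude 176.942°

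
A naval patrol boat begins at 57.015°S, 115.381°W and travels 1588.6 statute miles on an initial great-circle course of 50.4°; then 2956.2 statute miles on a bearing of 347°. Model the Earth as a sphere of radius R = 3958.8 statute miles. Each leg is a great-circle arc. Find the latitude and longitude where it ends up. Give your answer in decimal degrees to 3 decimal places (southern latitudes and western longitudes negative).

Apply the spherical direct solution leg by leg, carrying full precision between legs.
Leg 1: from (-57.015°, -115.381°), δ = 1588.6/3958.8 = 0.401283 rad, θ = 50.4° → φ = -39.541°, λ = -92.410°.
Leg 2: from (-39.541°, -92.410°), δ = 2956.2/3958.8 = 0.746741 rad, θ = 347° → φ = 2.474°, λ = -101.207°.

latitude 2.474°, longitude -101.207°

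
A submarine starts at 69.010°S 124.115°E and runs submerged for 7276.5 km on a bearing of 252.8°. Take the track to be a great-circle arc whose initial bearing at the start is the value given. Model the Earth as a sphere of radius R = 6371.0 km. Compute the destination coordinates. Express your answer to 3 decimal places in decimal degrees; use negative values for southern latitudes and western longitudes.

Angular distance δ = d/R = 7276.5 / 6371 = 1.142128 rad.
Start latitude φ₁ = -1.204452 rad; initial bearing θ = 4.412192 rad.
sin φ₂ = sin φ₁ cos δ + cos φ₁ sin δ cos θ = (-0.933643)(0.415660) + (0.358205)(0.909520)(-0.295708) = -0.484418
φ₂ = asin(-0.484418) = -0.505698 rad = -28.974°.
Then Δλ = atan2(-0.311225, -0.036614) = -1.687902 rad, from sin θ sin δ cos φ₁ over cos δ − sin φ₁ sin φ₂.
λ₂ = 124.115° + -96.710° = 27.405°.

latitude -28.974°, longitude 27.405°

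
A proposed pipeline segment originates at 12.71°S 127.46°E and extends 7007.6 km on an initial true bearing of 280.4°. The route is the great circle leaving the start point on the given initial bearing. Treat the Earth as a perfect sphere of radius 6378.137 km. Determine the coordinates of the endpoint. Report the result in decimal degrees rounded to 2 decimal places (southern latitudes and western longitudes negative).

latitude 3.25°, longitude 66.13°

The arc subtends δ = 7007.6/6378.137 = 1.098691 rad at the centre.
Start latitude φ₁ = -0.221831 rad; initial bearing θ = 4.893903 rad.
Applying the spherical law of cosines for sides, sin φ₂ = sin φ₁ cos δ + cos φ₁ sin δ cos θ = 0.056778, so φ₂ = 3.25°.
Δλ = atan2( sin θ sin δ cos φ₁ , cos δ − sin φ₁ sin φ₂ ) = atan2(-0.854516, 0.467255) = -1.070409 rad = -61.33°.
λ₂ = λ₁ + Δλ = 66.13°.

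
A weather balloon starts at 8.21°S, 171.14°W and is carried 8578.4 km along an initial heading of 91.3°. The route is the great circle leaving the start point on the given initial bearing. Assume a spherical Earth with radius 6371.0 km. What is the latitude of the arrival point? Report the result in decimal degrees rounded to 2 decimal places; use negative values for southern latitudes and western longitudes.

δ = 8578.4/6371 = 1.346476 rad (77.1474°).
Converting: φ₁ = -0.143292 rad, θ = 1.593486 rad.
sin φ₂ = sin φ₁ cos δ + cos φ₁ sin δ cos θ = (-0.142802)(0.222444) + (0.989751)(0.974946)(-0.022687) = -0.053658
φ₂ = asin(-0.053658) = -0.053683 rad = -3.08°.
Δλ = atan2( sin θ sin δ cos φ₁ , cos δ − sin φ₁ sin φ₂ ) = atan2(0.964705, 0.214781) = 1.351730 rad = 77.45°.
Hence λ₂ = -171.14° + 77.45° = -93.69°.

latitude -3.08°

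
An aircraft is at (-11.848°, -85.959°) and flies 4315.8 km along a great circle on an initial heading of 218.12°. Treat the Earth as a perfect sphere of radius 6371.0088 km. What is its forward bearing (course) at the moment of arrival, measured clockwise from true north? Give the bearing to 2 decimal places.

final bearing 232.04°

δ = 4315.8/6371.0088 = 0.677412 rad (38.8129°).
Start latitude φ₁ = -0.206787 rad; initial bearing θ = 3.806912 rad.
Applying the spherical law of cosines for sides, sin φ₂ = sin φ₁ cos δ + cos φ₁ sin δ cos θ = -0.642576, so φ₂ = -39.984°.
Δλ = atan2( sin θ sin δ cos φ₁ , cos δ − sin φ₁ sin φ₂ ) = atan2(-0.378674, 0.647266) = -0.529344 rad = -30.329°.
λ₂ = λ₁ + Δλ = -116.288°.
The forward bearing on arrival equals the back-azimuth from the destination plus 180°.
Back-azimuth from P₂ (-39.98°, -116.29°) to P₁ (-11.85°, -85.96°), with Δλ' = λ₁ − λ₂ = 30.33°: atan2( sin Δλ' cos φ₁ , cos φ₂ sin φ₁ − sin φ₂ cos φ₁ cos Δλ' ) = 52.04°.
Final bearing = (52.04° + 180°) mod 360° = 232.04°.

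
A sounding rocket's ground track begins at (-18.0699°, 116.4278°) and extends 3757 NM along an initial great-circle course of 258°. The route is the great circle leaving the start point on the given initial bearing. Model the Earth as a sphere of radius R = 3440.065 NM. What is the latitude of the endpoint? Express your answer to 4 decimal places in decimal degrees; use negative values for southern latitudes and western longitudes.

latitude -18.5607°

The arc subtends δ = 3757/3440.065 = 1.092131 rad at the centre.
With φ₁ = -18.0699° = -0.315379 rad and θ = 258° = 4.502949 rad:
Destination latitude: φ₂ = arcsin( sin φ₁ cos δ + cos φ₁ sin δ cos θ ) = arcsin(-0.318309) = -18.5607°.
For the longitude increment, Δλ = atan2( sin θ sin δ cos φ₁, cos δ − sin φ₁ sin φ₂ ) = atan2(-0.825392, 0.361863) = -66.3267°.
λ₂ = 116.4278° + -66.3267° = 50.1011°.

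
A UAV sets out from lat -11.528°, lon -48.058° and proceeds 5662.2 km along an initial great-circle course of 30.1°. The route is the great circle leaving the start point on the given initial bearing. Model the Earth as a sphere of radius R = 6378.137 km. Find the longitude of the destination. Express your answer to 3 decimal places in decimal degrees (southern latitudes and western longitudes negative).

The arc subtends δ = 5662.2/6378.137 = 0.887751 rad at the centre.
With φ₁ = -11.528° = -0.201202 rad and θ = 30.1° = 0.525344 rad:
Applying the spherical law of cosines for sides, sin φ₂ = sin φ₁ cos δ + cos φ₁ sin δ cos θ = 0.531387, so φ₂ = 32.099°.
For the longitude increment, Δλ = atan2( sin θ sin δ cos φ₁, cos δ − sin φ₁ sin φ₂ ) = atan2(0.381152, 0.737354) = 27.335°.
λ₂ = λ₁ + Δλ = -20.723°.

longitude -20.723°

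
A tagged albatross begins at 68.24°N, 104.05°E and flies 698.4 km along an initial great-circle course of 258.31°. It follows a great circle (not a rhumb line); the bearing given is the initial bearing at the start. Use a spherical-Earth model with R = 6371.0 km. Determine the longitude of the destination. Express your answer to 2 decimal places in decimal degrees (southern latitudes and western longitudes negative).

longitude 88.66°

δ = 698.4/6371 = 0.109622 rad (6.2809°).
Converting: φ₁ = 1.191013 rad, θ = 4.508360 rad.
sin φ₂ = sin φ₁ cos δ + cos φ₁ sin δ cos θ = (0.928745)(0.993998) + (0.370720)(0.109402)(-0.202616) = 0.914952
φ₂ = asin(0.914952) = 1.155390 rad = 66.20°.
Δλ = atan2( sin θ sin δ cos φ₁ , cos δ − sin φ₁ sin φ₂ ) = atan2(-0.039716, 0.144240) = -0.268690 rad = -15.39°.
Hence λ₂ = 104.05° + -15.39° = 88.66°.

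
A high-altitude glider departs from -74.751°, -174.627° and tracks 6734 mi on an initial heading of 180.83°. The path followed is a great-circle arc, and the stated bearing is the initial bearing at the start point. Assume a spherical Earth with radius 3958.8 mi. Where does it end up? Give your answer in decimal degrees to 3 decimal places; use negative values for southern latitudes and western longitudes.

latitude -7.786°, longitude 6.204°

Angular distance δ = d/R = 6734 / 3958.8 = 1.701021 rad.
With φ₁ = -74.751° = -1.304651 rad and θ = 180.83° = 3.156079 rad:
Applying the spherical law of cosines for sides, sin φ₂ = sin φ₁ cos δ + cos φ₁ sin δ cos θ = -0.135476, so φ₂ = -7.786°.
For the longitude increment, Δλ = atan2( sin θ sin δ cos φ₁, cos δ − sin φ₁ sin φ₂ ) = atan2(-0.003778, -0.260562) = -179.169°.
λ₂ = -174.627° + -179.169° = -353.796°, normalized to (−180°, 180°] → 6.204°.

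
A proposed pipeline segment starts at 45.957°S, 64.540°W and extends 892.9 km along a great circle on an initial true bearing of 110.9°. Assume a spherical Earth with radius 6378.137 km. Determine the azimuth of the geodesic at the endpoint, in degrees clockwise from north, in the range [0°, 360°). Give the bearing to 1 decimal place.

Angular distance δ = d/R = 892.9 / 6378.137 = 0.139994 rad.
With φ₁ = -45.957° = -0.802101 rad and θ = 110.9° = 1.935570 rad:
Applying the spherical law of cosines for sides, sin φ₂ = sin φ₁ cos δ + cos φ₁ sin δ cos θ = -0.746392, so φ₂ = -48.279°.
Δλ = atan2( sin θ sin δ cos φ₁ , cos δ − sin φ₁ sin φ₂ ) = atan2(0.090623, 0.453697) = 0.197150 rad = 11.296°.
λ₂ = -64.540° + 11.296° = -53.244°.
The forward bearing on arrival equals the back-azimuth from the destination plus 180°.
Back-azimuth from P₂ (-48.3°, -53.2°) to P₁ (-46.0°, -64.5°), with Δλ' = λ₁ − λ₂ = -11.3°: atan2( sin Δλ' cos φ₁ , cos φ₂ sin φ₁ − sin φ₂ cos φ₁ cos Δλ' ) = 282.6°.
Final bearing = (282.6° + 180°) mod 360° = 102.6°.

final bearing 102.6°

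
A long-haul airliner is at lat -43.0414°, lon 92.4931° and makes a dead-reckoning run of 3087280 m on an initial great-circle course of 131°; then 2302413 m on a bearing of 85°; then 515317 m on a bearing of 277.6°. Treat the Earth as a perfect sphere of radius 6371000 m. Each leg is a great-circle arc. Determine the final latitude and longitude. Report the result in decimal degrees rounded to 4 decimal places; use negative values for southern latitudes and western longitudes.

latitude -48.3398°, longitude 156.9096°

Apply the spherical direct solution leg by leg, carrying full precision between legs.
Leg 1: from (-43.0414°, 92.4931°), δ = 3087280/6371000 = 0.484583 rad, θ = 131° → φ = -55.8235°, λ = 131.2385°.
Leg 2: from (-55.8235°, 131.2385°), δ = 2302413/6371000 = 0.361390 rad, θ = 85° → φ = -49.1620°, λ = 163.8296°.
Leg 3: from (-49.1620°, 163.8296°), δ = 515317/6371000 = 0.080885 rad, θ = 277.6° → φ = -48.3398°, λ = 156.9096°.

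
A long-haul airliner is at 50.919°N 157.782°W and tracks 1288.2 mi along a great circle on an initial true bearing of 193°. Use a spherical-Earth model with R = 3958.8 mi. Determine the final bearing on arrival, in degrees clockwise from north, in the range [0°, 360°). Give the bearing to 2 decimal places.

final bearing 189.69°

Central angle δ = d/R = 0.325402 rad.
Start latitude φ₁ = 0.888704 rad; initial bearing θ = 3.368485 rad.
sin φ₂ = sin φ₁ cos δ + cos φ₁ sin δ cos θ = (0.776256)(0.947522) + (0.630418)(0.319689)(-0.974370) = 0.539147
φ₂ = asin(0.539147) = 0.569424 rad = 32.626°.
Then Δλ = atan2(-0.045336, 0.529007) = -0.085492 rad, from sin θ sin δ cos φ₁ over cos δ − sin φ₁ sin φ₂.
λ₂ = -157.782° + -4.898° = -162.680°.
The forward bearing on arrival equals the back-azimuth from the destination plus 180°.
Back-azimuth from P₂ (32.63°, -162.68°) to P₁ (50.92°, -157.78°), with Δλ' = λ₁ − λ₂ = 4.90°: atan2( sin Δλ' cos φ₁ , cos φ₂ sin φ₁ − sin φ₂ cos φ₁ cos Δλ' ) = 9.69°.
Final bearing = (9.69° + 180°) mod 360° = 189.69°.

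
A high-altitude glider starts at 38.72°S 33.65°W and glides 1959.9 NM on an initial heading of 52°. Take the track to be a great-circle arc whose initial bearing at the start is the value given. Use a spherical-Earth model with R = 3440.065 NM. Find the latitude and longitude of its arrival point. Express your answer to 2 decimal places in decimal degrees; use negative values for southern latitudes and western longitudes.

latitude -15.52°, longitude -7.47°

The arc subtends δ = 1959.9/3440.065 = 0.569728 rad at the centre.
Converting: φ₁ = -0.675791 rad, θ = 0.907571 rad.
Destination latitude: φ₂ = arcsin( sin φ₁ cos δ + cos φ₁ sin δ cos θ ) = arcsin(-0.267613) = -15.52°.
Then Δλ = atan2(0.331633, 0.674652) = 0.456874 rad, from sin θ sin δ cos φ₁ over cos δ − sin φ₁ sin φ₂.
λ₂ = -33.65° + 26.18° = -7.47°.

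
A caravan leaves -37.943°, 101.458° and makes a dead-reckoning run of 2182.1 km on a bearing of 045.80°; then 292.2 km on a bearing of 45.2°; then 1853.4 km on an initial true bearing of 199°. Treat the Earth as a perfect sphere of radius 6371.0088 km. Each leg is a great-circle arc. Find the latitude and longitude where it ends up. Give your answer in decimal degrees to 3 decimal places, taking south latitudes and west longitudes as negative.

latitude -36.988°, longitude 111.937°

Apply the spherical direct solution leg by leg, carrying full precision between legs.
Leg 1: from (-37.943°, 101.458°), δ = 2182.1/6371.0088 = 0.342505 rad, θ = 45.8° → φ = -23.236°, λ = 116.648°.
Leg 2: from (-23.236°, 116.648°), δ = 292.2/6371.0088 = 0.045864 rad, θ = 45.2° → φ = -21.371°, λ = 118.650°.
Leg 3: from (-21.371°, 118.650°), δ = 1853.4/6371.0088 = 0.290912 rad, θ = 199° → φ = -36.988°, λ = 111.937°.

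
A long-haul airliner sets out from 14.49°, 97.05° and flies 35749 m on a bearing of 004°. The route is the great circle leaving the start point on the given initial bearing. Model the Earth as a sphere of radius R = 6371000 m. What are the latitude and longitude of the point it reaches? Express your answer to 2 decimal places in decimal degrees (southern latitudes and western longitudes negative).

latitude 14.81°, longitude 97.07°

Central angle δ = d/R = 0.005611 rad.
Converting: φ₁ = 0.252898 rad, θ = 0.069813 rad.
sin φ₂ = sin φ₁ cos δ + cos φ₁ sin δ cos θ = (0.250211)(0.999984) + (0.968191)(0.005611)(0.997564) = 0.255627
φ₂ = asin(0.255627) = 0.258496 rad = 14.81°.
Then Δλ = atan2(0.000379, 0.936024) = 0.000405 rad, from sin θ sin δ cos φ₁ over cos δ − sin φ₁ sin φ₂.
λ₂ = λ₁ + Δλ = 97.07°.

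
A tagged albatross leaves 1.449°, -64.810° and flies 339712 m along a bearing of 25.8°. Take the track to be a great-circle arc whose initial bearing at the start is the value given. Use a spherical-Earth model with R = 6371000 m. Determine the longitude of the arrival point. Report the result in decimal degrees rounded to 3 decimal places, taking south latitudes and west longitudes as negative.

Angular distance δ = d/R = 339712 / 6371000 = 0.053322 rad.
Converting: φ₁ = 0.025290 rad, θ = 0.450295 rad.
sin φ₂ = sin φ₁ cos δ + cos φ₁ sin δ cos θ = (0.025287)(0.998579) + (0.999680)(0.053296)(0.900319) = 0.073220
φ₂ = asin(0.073220) = 0.073285 rad = 4.199°.
For the longitude increment, Δλ = atan2( sin θ sin δ cos φ₁, cos δ − sin φ₁ sin φ₂ ) = atan2(0.023189, 0.996727) = 1.333°.
Hence λ₂ = -64.810° + 1.333° = -63.477°.

longitude -63.477°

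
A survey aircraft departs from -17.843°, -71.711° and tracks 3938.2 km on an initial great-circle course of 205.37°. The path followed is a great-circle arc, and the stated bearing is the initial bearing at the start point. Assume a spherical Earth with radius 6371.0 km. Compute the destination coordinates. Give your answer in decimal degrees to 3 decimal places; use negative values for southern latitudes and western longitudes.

latitude -48.431°, longitude -93.687°

Angular distance δ = d/R = 3938.2 / 6371 = 0.618145 rad.
Start latitude φ₁ = -0.311419 rad; initial bearing θ = 3.584383 rad.
Applying the spherical law of cosines for sides, sin φ₂ = sin φ₁ cos δ + cos φ₁ sin δ cos θ = -0.748158, so φ₂ = -48.431°.
Δλ = atan2( sin θ sin δ cos φ₁ , cos δ − sin φ₁ sin φ₂ ) = atan2(-0.236361, 0.585712) = -0.383558 rad = -21.976°.
λ₂ = λ₁ + Δλ = -93.687°.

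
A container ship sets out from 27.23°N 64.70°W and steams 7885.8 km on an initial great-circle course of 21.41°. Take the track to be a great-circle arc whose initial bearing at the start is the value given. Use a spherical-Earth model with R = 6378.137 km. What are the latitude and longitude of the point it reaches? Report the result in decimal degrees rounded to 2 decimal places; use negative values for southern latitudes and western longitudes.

δ = 7885.8/6378.137 = 1.236380 rad (70.8393°).
With φ₁ = 27.23° = 0.475253 rad and θ = 21.41° = 0.373675 rad:
Destination latitude: φ₂ = arcsin( sin φ₁ cos δ + cos φ₁ sin δ cos θ ) = arcsin(0.932138) = 68.77°.
Δλ = atan2( sin θ sin δ cos φ₁ , cos δ − sin φ₁ sin φ₂ ) = atan2(0.306603, -0.098294) = 1.881036 rad = 107.78°.
λ₂ = λ₁ + Δλ = 43.08°.

latitude 68.77°, longitude 43.08°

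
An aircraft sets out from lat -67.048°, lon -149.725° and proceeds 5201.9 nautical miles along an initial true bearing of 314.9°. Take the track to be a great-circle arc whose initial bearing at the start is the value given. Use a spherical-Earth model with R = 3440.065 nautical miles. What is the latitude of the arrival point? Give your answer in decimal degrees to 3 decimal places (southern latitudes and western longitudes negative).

latitude 12.757°

δ = 5201.9/3440.065 = 1.512152 rad (86.6399°).
Converting: φ₁ = -1.170208 rad, θ = 5.496042 rad.
Destination latitude: φ₂ = arcsin( sin φ₁ cos δ + cos φ₁ sin δ cos θ ) = arcsin(0.220817) = 12.757°.
Δλ = atan2( sin θ sin δ cos φ₁ , cos δ − sin φ₁ sin φ₂ ) = atan2(-0.275749, 0.261947) = -0.811062 rad = -46.470°.
λ₂ = -149.725° + -46.470° = -196.195°, normalized to (−180°, 180°] → 163.805°.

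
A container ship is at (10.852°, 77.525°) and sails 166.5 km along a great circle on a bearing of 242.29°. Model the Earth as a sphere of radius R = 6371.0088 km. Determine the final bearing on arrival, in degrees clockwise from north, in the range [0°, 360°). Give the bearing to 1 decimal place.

Angular distance δ = d/R = 166.5 / 6371.0088 = 0.026134 rad.
Start latitude φ₁ = 0.189403 rad; initial bearing θ = 4.228758 rad.
Destination latitude: φ₂ = arcsin( sin φ₁ cos δ + cos φ₁ sin δ cos θ ) = arcsin(0.176275) = 10.153°.
Then Δλ = atan2(-0.022720, 0.966471) = -0.023504 rad, from sin θ sin δ cos φ₁ over cos δ − sin φ₁ sin φ₂.
λ₂ = λ₁ + Δλ = 76.178°.
The forward bearing on arrival equals the back-azimuth from the destination plus 180°.
Back-azimuth from P₂ (10.2°, 76.2°) to P₁ (10.9°, 77.5°), with Δλ' = λ₁ − λ₂ = 1.3°: atan2( sin Δλ' cos φ₁ , cos φ₂ sin φ₁ − sin φ₂ cos φ₁ cos Δλ' ) = 62.0°.
Final bearing = (62.0° + 180°) mod 360° = 242.0°.

final bearing 242.0°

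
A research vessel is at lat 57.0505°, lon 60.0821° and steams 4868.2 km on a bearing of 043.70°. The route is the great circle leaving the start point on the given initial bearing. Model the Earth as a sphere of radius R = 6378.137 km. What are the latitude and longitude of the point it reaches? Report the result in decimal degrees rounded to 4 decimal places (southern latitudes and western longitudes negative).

The arc subtends δ = 4868.2/6378.137 = 0.763264 rad at the centre.
Start latitude φ₁ = 0.995719 rad; initial bearing θ = 0.762709 rad.
Applying the spherical law of cosines for sides, sin φ₂ = sin φ₁ cos δ + cos φ₁ sin δ cos θ = 0.878184, so φ₂ = 61.4241°.
For the longitude increment, Δλ = atan2( sin θ sin δ cos φ₁, cos δ − sin φ₁ sin φ₂ ) = atan2(0.259764, -0.014344) = 93.1607°.
Hence λ₂ = 60.0821° + 93.1607° = 153.2428°.

latitude 61.4241°, longitude 153.2428°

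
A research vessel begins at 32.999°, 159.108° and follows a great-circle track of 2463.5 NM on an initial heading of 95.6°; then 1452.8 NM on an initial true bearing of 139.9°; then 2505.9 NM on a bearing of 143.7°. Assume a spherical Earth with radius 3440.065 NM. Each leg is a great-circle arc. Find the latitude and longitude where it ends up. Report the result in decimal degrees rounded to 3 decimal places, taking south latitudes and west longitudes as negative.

latitude -30.776°, longitude -113.889°

Apply the spherical direct solution leg by leg, carrying full precision between legs.
Leg 1: from (32.999°, 159.108°), δ = 2463.5/3440.065 = 0.716120 rad, θ = 95.6° → φ = 20.923°, λ = -156.509°.
Leg 2: from (20.923°, -156.509°), δ = 1452.8/3440.065 = 0.422318 rad, θ = 139.9° → φ = 1.885°, λ = -141.192°.
Leg 3: from (1.885°, -141.192°), δ = 2505.9/3440.065 = 0.728446 rad, θ = 143.7° → φ = -30.776°, λ = -113.889°.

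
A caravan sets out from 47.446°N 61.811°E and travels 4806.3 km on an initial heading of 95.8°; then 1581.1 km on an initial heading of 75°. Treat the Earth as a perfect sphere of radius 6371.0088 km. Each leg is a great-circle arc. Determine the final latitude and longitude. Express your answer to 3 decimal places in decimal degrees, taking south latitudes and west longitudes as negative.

latitude 32.031°, longitude 129.470°

Apply the spherical direct solution leg by leg, carrying full precision between legs.
Leg 1: from (47.446°, 61.811°), δ = 4806.3/6371.0088 = 0.754402 rad, θ = 95.8° → φ = 29.339°, λ = 113.218°.
Leg 2: from (29.339°, 113.218°), δ = 1581.1/6371.0088 = 0.248171 rad, θ = 75° → φ = 32.031°, λ = 129.470°.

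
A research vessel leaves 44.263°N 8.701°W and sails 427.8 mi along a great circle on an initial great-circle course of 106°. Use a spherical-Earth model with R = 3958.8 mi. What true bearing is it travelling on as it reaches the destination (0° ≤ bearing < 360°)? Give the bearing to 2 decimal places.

Central angle δ = d/R = 0.108063 rad.
Converting: φ₁ = 0.772535 rad, θ = 1.850049 rad.
Destination latitude: φ₂ = arcsin( sin φ₁ cos δ + cos φ₁ sin δ cos θ ) = arcsin(0.672592) = 42.267°.
Then Δλ = atan2(0.074246, 0.524729) = 0.140561 rad, from sin θ sin δ cos φ₁ over cos δ − sin φ₁ sin φ₂.
λ₂ = -8.701° + 8.054° = -0.647°.
The forward bearing on arrival equals the back-azimuth from the destination plus 180°.
Back-azimuth from P₂ (42.27°, -0.65°) to P₁ (44.26°, -8.70°), with Δλ' = λ₁ − λ₂ = -8.05°: atan2( sin Δλ' cos φ₁ , cos φ₂ sin φ₁ − sin φ₂ cos φ₁ cos Δλ' ) = 291.53°.
Final bearing = (291.53° + 180°) mod 360° = 111.53°.

final bearing 111.53°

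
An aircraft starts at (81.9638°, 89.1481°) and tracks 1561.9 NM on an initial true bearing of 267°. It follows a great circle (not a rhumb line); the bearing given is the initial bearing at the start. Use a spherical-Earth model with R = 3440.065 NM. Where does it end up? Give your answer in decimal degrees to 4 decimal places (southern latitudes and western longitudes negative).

The arc subtends δ = 1561.9/3440.065 = 0.454032 rad at the centre.
Converting: φ₁ = 1.430538 rad, θ = 4.660029 rad.
Applying the spherical law of cosines for sides, sin φ₂ = sin φ₁ cos δ + cos φ₁ sin δ cos θ = 0.886652, so φ₂ = 62.4555°.
Δλ = atan2( sin θ sin δ cos φ₁ , cos δ − sin φ₁ sin φ₂ ) = atan2(-0.061231, 0.020741) = -1.244190 rad = -71.2869°.
λ₂ = 89.1481° + -71.2869° = 17.8612°.

latitude 62.4555°, longitude 17.8612°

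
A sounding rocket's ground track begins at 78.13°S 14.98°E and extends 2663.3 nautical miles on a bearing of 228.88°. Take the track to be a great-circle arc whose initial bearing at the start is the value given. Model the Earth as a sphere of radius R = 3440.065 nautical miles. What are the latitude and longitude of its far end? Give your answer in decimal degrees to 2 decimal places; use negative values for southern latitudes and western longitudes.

δ = 2663.3/3440.065 = 0.774200 rad (44.3584°).
Start latitude φ₁ = -1.363626 rad; initial bearing θ = 3.994710 rad.
sin φ₂ = sin φ₁ cos δ + cos φ₁ sin δ cos θ = (-0.978617)(0.714980) + (0.205692)(0.699145)(-0.657638) = -0.794266
φ₂ = asin(-0.794266) = -0.917798 rad = -52.59°.
Then Δλ = atan2(-0.108336, -0.062301) = -2.092689 rad, from sin θ sin δ cos φ₁ over cos δ − sin φ₁ sin φ₂.
λ₂ = 14.98° + -119.90° = -104.92°.

latitude -52.59°, longitude -104.92°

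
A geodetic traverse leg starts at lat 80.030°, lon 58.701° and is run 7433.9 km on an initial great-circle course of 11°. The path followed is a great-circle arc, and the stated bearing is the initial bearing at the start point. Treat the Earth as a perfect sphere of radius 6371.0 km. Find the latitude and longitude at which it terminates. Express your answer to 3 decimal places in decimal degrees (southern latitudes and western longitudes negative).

Angular distance δ = d/R = 7433.9 / 6371 = 1.166834 rad.
Converting: φ₁ = 1.396787 rad, θ = 0.191986 rad.
Applying the spherical law of cosines for sides, sin φ₂ = sin φ₁ cos δ + cos φ₁ sin δ cos θ = 0.543401, so φ₂ = 32.915°.
Δλ = atan2( sin θ sin δ cos φ₁ , cos δ − sin φ₁ sin φ₂ ) = atan2(0.030376, -0.142130) = 2.931039 rad = 167.936°.
λ₂ = 58.701° + 167.936° = 226.637°, normalized to (−180°, 180°] → -133.363°.

latitude 32.915°, longitude -133.363°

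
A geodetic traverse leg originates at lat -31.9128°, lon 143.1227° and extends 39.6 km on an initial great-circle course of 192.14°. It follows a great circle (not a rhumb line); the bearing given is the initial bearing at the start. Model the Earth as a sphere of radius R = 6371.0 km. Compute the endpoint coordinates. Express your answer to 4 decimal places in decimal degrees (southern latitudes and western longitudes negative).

latitude -32.2609°, longitude 143.0341°

The arc subtends δ = 39.6/6371 = 0.006216 rad at the centre.
Start latitude φ₁ = -0.556983 rad; initial bearing θ = 3.353476 rad.
sin φ₂ = sin φ₁ cos δ + cos φ₁ sin δ cos θ = (-0.528628)(0.999981) + (0.848854)(0.006216)(-0.977637) = -0.533776
φ₂ = asin(-0.533776) = -0.563060 rad = -32.2609°.
For the longitude increment, Δλ = atan2( sin θ sin δ cos φ₁, cos δ − sin φ₁ sin φ₂ ) = atan2(-0.001110, 0.717812) = -0.0886°.
λ₂ = 143.1227° + -0.0886° = 143.0341°.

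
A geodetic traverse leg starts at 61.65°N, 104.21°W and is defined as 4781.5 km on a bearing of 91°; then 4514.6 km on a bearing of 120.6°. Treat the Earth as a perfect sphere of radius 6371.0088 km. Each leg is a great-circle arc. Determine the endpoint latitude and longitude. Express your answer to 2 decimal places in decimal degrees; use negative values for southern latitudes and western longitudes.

latitude 13.26°, longitude -6.76°

Apply the spherical direct solution leg by leg, carrying full precision between legs.
Leg 1: from (61.65°, -104.21°), δ = 4781.5/6371.0088 = 0.750509 rad, θ = 91° → φ = 39.64°, λ = -41.89°.
Leg 2: from (39.64°, -41.89°), δ = 4514.6/6371.0088 = 0.708616 rad, θ = 120.6° → φ = 13.26°, λ = -6.76°.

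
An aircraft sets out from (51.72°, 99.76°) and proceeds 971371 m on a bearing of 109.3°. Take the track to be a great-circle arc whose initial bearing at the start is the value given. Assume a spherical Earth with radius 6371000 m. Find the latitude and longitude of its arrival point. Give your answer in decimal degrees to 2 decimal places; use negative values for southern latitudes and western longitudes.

latitude 48.14°, longitude 112.16°

Angular distance δ = d/R = 971371 / 6371000 = 0.152468 rad.
Start latitude φ₁ = 0.902684 rad; initial bearing θ = 1.907645 rad.
Destination latitude: φ₂ = arcsin( sin φ₁ cos δ + cos φ₁ sin δ cos θ ) = arcsin(0.744788) = 48.14°.
Δλ = atan2( sin θ sin δ cos φ₁ , cos δ − sin φ₁ sin φ₂ ) = atan2(0.088801, 0.403746) = 0.216496 rad = 12.40°.
λ₂ = λ₁ + Δλ = 112.16°.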